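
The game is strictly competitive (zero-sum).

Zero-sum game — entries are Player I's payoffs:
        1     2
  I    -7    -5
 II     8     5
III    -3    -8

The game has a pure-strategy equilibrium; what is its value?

5

Row minima: -7, 5, -8 → Player I's maximin is 5.
Column maxima: 8, 5 → Player II's minimax is 5.
They coincide at (II, 2), so the value is 5.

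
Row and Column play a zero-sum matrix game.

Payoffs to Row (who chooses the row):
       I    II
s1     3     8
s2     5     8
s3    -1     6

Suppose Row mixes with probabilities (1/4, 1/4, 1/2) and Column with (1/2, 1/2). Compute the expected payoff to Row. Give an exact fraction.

17/4

Against (1/2, 1/2), each row's expected payoff is s1: 11/2; s2: 13/2; s3: 5/2.
Taking the (1/4, 1/4, 1/2)-weighted average: (1/4)·(11/2) + (1/4)·(13/2) + (1/2)·(5/2) = 17/4.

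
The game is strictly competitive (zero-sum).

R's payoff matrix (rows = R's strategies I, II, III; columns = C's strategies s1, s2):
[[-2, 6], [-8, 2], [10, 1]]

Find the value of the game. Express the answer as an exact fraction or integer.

Row II is strictly dominated by row I, so R never plays it.
The remaining 2×2 game on (I, III) × (s1, s2) has no saddle point. Let R play I with probability p; indifference gives −2p + 10(1−p) = 6p + (1−p), so p = 9/17.
Similarly C's optimal q on s1 is 5/17, and the value is -2·(5/17) + (6)·(12/17) = 62/17.

62/17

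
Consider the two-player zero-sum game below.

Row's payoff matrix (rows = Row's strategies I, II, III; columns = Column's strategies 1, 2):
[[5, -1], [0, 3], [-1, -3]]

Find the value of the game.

5/3

Row III is strictly dominated by row II, so Row never plays it.
The remaining 2×2 game on (I, II) × (1, 2) has no saddle point. Let Row play I with probability p; indifference gives 5p = −p + 3(1−p), so p = 1/3.
Similarly Column's optimal q on 1 is 4/9, and the value is 5·(4/9) + (-1)·(5/9) = 5/3.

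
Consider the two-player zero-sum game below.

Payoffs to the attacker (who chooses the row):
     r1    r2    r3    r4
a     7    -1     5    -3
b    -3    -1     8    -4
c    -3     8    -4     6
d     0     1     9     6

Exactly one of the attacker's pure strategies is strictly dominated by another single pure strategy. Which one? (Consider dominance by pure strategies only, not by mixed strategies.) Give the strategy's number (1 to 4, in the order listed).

2

Compare b with d: 0 > -3, 1 > -1, 9 > 8, 6 > -4.
So d strictly dominates b for the attacker; b is strictly dominated.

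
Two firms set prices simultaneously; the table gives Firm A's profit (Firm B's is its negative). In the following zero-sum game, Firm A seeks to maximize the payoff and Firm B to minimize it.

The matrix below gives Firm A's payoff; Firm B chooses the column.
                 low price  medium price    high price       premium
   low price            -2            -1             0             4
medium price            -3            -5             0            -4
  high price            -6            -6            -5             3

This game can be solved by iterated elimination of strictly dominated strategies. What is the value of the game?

-2

Row high price is strictly dominated by row low price (-2>-6, -1>-6, 0>-5, 4>3); eliminate high price.
Column high price is strictly dominated by low price for Firm B (-2<0, -3<0); eliminate high price.
Column premium is strictly dominated by medium price for Firm B (-1<4, -5<-4); eliminate premium.
Row medium price is strictly dominated by row low price (-2>-3, -1>-5); eliminate medium price.
Column medium price is strictly dominated by low price for Firm B (-2<-1); eliminate medium price.
Only (low price, low price) remains, with payoff -2.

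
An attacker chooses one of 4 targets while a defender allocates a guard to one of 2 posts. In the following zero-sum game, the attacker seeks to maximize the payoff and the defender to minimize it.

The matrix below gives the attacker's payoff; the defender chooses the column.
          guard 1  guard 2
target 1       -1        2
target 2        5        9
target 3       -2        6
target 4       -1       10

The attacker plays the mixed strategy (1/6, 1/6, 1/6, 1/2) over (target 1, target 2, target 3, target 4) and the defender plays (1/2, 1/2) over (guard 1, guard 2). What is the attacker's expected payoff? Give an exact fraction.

Against (1/2, 1/2), each row's expected payoff is target 1: 1/2; target 2: 7; target 3: 2; target 4: 9/2.
Taking the (1/6, 1/6, 1/6, 1/2)-weighted average: (1/6)·(1/2) + (1/6)·(7) + (1/6)·(2) + (1/2)·(9/2) = 23/6.

23/6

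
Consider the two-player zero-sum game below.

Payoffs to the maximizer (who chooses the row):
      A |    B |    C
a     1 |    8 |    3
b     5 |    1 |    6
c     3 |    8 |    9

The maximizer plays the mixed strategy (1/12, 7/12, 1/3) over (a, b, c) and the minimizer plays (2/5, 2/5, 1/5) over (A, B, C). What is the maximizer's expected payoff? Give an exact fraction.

271/60

Against (2/5, 2/5, 1/5), each row's expected payoff is a: 21/5; b: 18/5; c: 31/5.
Taking the (1/12, 7/12, 1/3)-weighted average: (1/12)·(21/5) + (7/12)·(18/5) + (1/3)·(31/5) = 271/60.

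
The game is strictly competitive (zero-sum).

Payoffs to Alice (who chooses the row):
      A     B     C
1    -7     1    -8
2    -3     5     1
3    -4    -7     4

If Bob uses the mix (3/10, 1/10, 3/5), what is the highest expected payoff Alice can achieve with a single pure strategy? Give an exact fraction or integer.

1: (-7)·(3/10) + (1)·(1/10) + (-8)·(3/5) = -34/5.
2: (-3)·(3/10) + (5)·(1/10) + (1)·(3/5) = 1/5.
3: (-4)·(3/10) + (-7)·(1/10) + (4)·(3/5) = 1/2.
The best pure response is 3 with expected payoff 1/2.

1/2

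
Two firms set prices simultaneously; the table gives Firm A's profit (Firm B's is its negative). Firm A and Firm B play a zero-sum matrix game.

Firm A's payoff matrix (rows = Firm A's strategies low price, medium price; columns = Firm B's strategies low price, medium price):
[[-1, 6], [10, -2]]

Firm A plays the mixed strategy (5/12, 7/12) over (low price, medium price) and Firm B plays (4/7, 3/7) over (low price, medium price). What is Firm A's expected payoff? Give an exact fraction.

11/3

Against (4/7, 3/7), each row's expected payoff is low price: 2; medium price: 34/7.
Taking the (5/12, 7/12)-weighted average: (5/12)·(2) + (7/12)·(34/7) = 11/3.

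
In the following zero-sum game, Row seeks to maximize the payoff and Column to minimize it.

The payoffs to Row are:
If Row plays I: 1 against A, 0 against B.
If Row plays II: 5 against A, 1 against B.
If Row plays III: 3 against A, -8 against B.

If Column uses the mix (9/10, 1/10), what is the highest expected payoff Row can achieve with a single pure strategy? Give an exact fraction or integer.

I: (1)·(9/10) + (0)·(1/10) = 9/10.
II: (5)·(9/10) + (1)·(1/10) = 23/5.
III: (3)·(9/10) + (-8)·(1/10) = 19/10.
The best pure response is II with expected payoff 23/5.

23/5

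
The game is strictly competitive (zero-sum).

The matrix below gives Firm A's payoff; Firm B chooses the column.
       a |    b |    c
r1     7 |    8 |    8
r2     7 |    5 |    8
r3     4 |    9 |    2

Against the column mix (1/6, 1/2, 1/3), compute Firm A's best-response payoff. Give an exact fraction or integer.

r1: (7)·(1/6) + (8)·(1/2) + (8)·(1/3) = 47/6.
r2: (7)·(1/6) + (5)·(1/2) + (8)·(1/3) = 19/3.
r3: (4)·(1/6) + (9)·(1/2) + (2)·(1/3) = 35/6.
The best pure response is r1 with expected payoff 47/6.

47/6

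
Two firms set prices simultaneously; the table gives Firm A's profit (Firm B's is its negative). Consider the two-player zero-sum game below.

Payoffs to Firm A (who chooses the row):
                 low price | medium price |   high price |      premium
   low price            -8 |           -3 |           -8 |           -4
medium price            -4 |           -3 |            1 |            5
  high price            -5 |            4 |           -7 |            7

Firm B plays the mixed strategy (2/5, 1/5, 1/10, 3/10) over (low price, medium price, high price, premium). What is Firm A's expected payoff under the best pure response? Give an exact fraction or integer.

1/5

low price: (-8)·(2/5) + (-3)·(1/5) + (-8)·(1/10) + (-4)·(3/10) = -29/5.
medium price: (-4)·(2/5) + (-3)·(1/5) + (1)·(1/10) + (5)·(3/10) = -3/5.
high price: (-5)·(2/5) + (4)·(1/5) + (-7)·(1/10) + (7)·(3/10) = 1/5.
The best pure response is high price with expected payoff 1/5.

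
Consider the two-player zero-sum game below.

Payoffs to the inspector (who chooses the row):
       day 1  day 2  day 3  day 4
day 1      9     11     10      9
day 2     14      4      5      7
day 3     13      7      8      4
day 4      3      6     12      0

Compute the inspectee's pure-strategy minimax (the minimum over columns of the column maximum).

The worst case (largest entry) in each column is day 1: 14, day 2: 11, day 3: 12, day 4: 9.
The best (smallest) of these is 9.

9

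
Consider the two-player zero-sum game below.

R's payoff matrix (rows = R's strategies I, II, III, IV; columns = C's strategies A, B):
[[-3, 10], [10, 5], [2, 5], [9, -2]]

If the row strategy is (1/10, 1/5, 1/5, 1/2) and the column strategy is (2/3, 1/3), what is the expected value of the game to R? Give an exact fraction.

Against (2/3, 1/3), each row's expected payoff is I: 4/3; II: 25/3; III: 3; IV: 16/3.
Taking the (1/10, 1/5, 1/5, 1/2)-weighted average: (1/10)·(4/3) + (1/5)·(25/3) + (1/5)·(3) + (1/2)·(16/3) = 76/15.

76/15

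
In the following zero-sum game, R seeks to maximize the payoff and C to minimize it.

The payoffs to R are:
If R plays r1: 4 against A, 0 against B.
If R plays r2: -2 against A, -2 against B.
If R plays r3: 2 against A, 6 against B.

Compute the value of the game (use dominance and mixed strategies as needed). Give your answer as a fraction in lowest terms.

Row r2 is strictly dominated by row r1, so R never plays it.
The remaining 2×2 game on (r1, r3) × (A, B) has no saddle point. Let R play r1 with probability p; indifference gives 4p + 2(1−p) = 6(1−p), so p = 1/2.
Similarly C's optimal q on A is 3/4, and the value is 4·(3/4) + (0)·(1/4) = 3.

3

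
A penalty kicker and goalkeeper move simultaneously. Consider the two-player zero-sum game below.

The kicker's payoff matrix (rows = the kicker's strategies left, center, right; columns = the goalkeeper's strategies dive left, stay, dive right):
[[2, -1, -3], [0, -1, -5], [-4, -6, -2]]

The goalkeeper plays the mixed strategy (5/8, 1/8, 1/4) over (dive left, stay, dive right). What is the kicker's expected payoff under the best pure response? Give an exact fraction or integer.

left: (2)·(5/8) + (-1)·(1/8) + (-3)·(1/4) = 3/8.
center: (0)·(5/8) + (-1)·(1/8) + (-5)·(1/4) = -11/8.
right: (-4)·(5/8) + (-6)·(1/8) + (-2)·(1/4) = -15/4.
The best pure response is left with expected payoff 3/8.

3/8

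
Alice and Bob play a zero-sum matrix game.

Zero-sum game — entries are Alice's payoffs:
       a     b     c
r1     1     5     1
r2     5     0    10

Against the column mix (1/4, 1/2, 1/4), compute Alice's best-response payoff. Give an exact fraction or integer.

15/4

r1: (1)·(1/4) + (5)·(1/2) + (1)·(1/4) = 3.
r2: (5)·(1/4) + (0)·(1/2) + (10)·(1/4) = 15/4.
The best pure response is r2 with expected payoff 15/4.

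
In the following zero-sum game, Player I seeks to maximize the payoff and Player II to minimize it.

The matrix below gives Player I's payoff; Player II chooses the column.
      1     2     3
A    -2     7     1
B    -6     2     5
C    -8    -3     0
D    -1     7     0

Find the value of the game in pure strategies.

-1

Row minima: -2, -6, -8, -1 → Player I's maximin is -1.
Column maxima: -1, 7, 5 → Player II's minimax is -1.
They coincide at (D, 1), so the value is -1.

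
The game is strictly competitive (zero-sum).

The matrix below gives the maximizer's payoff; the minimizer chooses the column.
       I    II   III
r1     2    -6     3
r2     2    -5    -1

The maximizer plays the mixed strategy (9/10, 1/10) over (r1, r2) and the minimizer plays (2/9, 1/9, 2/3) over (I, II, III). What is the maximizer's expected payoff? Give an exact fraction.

137/90

Against (2/9, 1/9, 2/3), each row's expected payoff is r1: 16/9; r2: -7/9.
Taking the (9/10, 1/10)-weighted average: (9/10)·(16/9) + (1/10)·(-7/9) = 137/90.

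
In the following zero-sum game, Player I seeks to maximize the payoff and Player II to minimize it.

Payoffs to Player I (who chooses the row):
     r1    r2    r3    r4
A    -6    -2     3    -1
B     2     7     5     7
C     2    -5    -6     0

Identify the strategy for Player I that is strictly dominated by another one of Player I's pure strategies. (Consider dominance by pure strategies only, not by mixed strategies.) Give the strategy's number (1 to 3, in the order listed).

Compare A with B: 2 > -6, 7 > -2, 5 > 3, 7 > -1.
So B strictly dominates A for Player I; A is strictly dominated.

1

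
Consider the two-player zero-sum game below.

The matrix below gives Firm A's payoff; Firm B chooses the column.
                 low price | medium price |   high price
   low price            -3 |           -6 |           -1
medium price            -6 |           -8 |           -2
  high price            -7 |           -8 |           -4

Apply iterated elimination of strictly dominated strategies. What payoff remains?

-6

Column high price is strictly dominated by low price for Firm B (-3<-1, -6<-2, -7<-4); eliminate high price.
Row high price is strictly dominated by row low price (-3>-7, -6>-8); eliminate high price.
Column low price is strictly dominated by medium price for Firm B (-6<-3, -8<-6); eliminate low price.
Row medium price is strictly dominated by row low price (-6>-8); eliminate medium price.
Only (low price, medium price) remains, with payoff -6.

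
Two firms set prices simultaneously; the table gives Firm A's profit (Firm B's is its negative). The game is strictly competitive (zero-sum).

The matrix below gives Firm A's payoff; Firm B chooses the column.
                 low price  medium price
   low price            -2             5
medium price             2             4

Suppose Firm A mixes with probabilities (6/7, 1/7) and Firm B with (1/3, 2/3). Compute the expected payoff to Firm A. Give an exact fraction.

Against (1/3, 2/3), each row's expected payoff is low price: 8/3; medium price: 10/3.
Taking the (6/7, 1/7)-weighted average: (6/7)·(8/3) + (1/7)·(10/3) = 58/21.

58/21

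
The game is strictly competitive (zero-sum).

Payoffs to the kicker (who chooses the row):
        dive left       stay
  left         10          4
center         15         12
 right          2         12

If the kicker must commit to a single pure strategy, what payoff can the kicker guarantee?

12

The worst-case payoff for each row is left: 4, center: 12, right: 2.
The best of these is 12.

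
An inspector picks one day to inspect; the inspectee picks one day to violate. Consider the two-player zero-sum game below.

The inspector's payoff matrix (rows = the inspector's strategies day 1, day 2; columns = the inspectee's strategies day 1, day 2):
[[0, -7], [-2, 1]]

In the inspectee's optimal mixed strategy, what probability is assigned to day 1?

4/5

Row minima are -7 and -2, so the inspector's maximin is -2; column maxima are 0 and 1, so the inspectee's minimax is 0. These differ, so the equilibrium is in mixed strategies.
Let the inspectee play day 1 with probability q. The inspector is indifferent when −7(1−q) = −2q + (1−q), giving q = 4/5.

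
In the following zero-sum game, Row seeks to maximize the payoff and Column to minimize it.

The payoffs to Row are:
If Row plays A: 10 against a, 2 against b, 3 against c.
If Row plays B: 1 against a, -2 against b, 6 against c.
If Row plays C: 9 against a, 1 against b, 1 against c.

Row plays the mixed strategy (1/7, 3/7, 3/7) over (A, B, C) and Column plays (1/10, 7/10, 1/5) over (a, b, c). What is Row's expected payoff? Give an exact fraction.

Against (1/10, 7/10, 1/5), each row's expected payoff is A: 3; B: -1/10; C: 9/5.
Taking the (1/7, 3/7, 3/7)-weighted average: (1/7)·(3) + (3/7)·(-1/10) + (3/7)·(9/5) = 81/70.

81/70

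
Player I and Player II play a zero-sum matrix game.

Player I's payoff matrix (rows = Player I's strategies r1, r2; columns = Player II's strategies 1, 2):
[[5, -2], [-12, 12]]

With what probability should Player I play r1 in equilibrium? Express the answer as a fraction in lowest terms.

24/31

Row minima are -2 and -12, so Player I's maximin is -2; column maxima are 5 and 12, so Player II's minimax is 5. These differ, so the equilibrium is in mixed strategies.
Let Player I play r1 with probability p. Player II is indifferent when 5p − 12(1−p) = −2p + 12(1−p), giving p = 24/31.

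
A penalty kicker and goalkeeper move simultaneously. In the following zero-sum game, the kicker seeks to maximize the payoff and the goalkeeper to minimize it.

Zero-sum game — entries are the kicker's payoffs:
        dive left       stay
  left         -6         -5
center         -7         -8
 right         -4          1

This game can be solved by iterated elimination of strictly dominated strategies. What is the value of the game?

-4

Row left is strictly dominated by row right (-4>-6, 1>-5); eliminate left.
Row center is strictly dominated by row right (-4>-7, 1>-8); eliminate center.
Column stay is strictly dominated by dive left for the goalkeeper (-4<1); eliminate stay.
Only (right, dive left) remains, with payoff -4.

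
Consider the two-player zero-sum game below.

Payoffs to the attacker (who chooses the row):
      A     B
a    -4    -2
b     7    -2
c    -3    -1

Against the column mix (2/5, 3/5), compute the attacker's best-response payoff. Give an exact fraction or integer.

a: (-4)·(2/5) + (-2)·(3/5) = -14/5.
b: (7)·(2/5) + (-2)·(3/5) = 8/5.
c: (-3)·(2/5) + (-1)·(3/5) = -9/5.
The best pure response is b with expected payoff 8/5.

8/5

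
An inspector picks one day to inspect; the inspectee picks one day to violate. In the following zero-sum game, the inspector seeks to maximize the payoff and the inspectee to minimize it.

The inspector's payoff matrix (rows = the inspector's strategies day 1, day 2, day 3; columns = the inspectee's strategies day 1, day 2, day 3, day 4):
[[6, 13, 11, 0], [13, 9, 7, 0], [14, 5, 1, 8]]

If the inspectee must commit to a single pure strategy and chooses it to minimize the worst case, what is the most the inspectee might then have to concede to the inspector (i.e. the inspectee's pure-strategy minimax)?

8

The worst case (largest entry) in each column is day 1: 14, day 2: 13, day 3: 11, day 4: 8.
The best (smallest) of these is 8.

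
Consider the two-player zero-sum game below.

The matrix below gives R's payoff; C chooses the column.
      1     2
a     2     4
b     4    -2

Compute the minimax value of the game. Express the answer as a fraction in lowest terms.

5/2

Row minima are 2 and -2, so R's maximin is 2; column maxima are 4 and 4, so C's minimax is 4. These differ, so the equilibrium is in mixed strategies.
Let R play a with probability p. C is indifferent when 2p + 4(1−p) = 4p − 2(1−p), giving p = 3/4.
Let C play 1 with probability q. R is indifferent when 2q + 4(1−q) = 4q − 2(1−q), giving q = 3/4.
The value is 2·(3/4) + (4)·(1/4) = 5/2.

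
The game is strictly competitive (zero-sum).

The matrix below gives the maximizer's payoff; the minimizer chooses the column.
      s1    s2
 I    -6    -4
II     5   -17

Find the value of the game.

Row minima are -6 and -17, so the maximizer's maximin is -6; column maxima are 5 and -4, so the minimizer's minimax is -4. These differ, so the equilibrium is in mixed strategies.
Let the maximizer play I with probability p. The minimizer is indifferent when −6p + 5(1−p) = −4p − 17(1−p), giving p = 11/12.
Let the minimizer play s1 with probability q. The maximizer is indifferent when −6q − 4(1−q) = 5q − 17(1−q), giving q = 13/24.
The value is -6·(13/24) + (-4)·(11/24) = -61/12.

-61/12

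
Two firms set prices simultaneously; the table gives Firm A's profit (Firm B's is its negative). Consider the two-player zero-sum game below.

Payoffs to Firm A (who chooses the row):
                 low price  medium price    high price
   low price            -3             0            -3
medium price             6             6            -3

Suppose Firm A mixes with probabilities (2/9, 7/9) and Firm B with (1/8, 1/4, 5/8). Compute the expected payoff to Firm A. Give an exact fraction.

-5/24

Against (1/8, 1/4, 5/8), each row's expected payoff is low price: -9/4; medium price: 3/8.
Taking the (2/9, 7/9)-weighted average: (2/9)·(-9/4) + (7/9)·(3/8) = -5/24.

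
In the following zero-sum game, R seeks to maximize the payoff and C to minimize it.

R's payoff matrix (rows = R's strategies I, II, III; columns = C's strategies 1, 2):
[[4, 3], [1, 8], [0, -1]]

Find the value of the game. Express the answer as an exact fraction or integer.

Row III is strictly dominated by row I, so R never plays it.
The remaining 2×2 game on (I, II) × (1, 2) has no saddle point. Let R play I with probability p; indifference gives 4p + (1−p) = 3p + 8(1−p), so p = 7/8.
Similarly C's optimal q on 1 is 5/8, and the value is 4·(5/8) + (3)·(3/8) = 29/8.

29/8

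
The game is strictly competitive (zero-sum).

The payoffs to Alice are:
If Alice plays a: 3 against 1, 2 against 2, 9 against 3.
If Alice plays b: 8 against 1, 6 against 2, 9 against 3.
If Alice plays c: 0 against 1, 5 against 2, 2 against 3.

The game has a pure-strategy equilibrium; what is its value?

Row minima: 2, 6, 0 → Alice's maximin is 6.
Column maxima: 8, 6, 9 → Bob's minimax is 6.
They coincide at (b, 2), so the value is 6.

6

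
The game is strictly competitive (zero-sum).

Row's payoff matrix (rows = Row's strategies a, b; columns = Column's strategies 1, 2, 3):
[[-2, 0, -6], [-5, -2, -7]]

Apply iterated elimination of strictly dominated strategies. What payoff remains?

-6

Row b is strictly dominated by row a (-2>-5, 0>-2, -6>-7); eliminate b.
Column 2 is strictly dominated by 1 for Column (-2<0); eliminate 2.
Column 1 is strictly dominated by 3 for Column (-6<-2); eliminate 1.
Only (a, 3) remains, with payoff -6.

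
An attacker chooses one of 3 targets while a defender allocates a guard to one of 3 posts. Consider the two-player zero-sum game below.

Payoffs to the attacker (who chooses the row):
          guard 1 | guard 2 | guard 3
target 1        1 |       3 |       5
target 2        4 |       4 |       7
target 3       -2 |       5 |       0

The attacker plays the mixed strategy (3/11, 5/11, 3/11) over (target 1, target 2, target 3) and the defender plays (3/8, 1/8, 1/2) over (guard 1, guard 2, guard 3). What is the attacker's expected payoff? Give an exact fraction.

Against (3/8, 1/8, 1/2), each row's expected payoff is target 1: 13/4; target 2: 11/2; target 3: -1/8.
Taking the (3/11, 5/11, 3/11)-weighted average: (3/11)·(13/4) + (5/11)·(11/2) + (3/11)·(-1/8) = 295/88.

295/88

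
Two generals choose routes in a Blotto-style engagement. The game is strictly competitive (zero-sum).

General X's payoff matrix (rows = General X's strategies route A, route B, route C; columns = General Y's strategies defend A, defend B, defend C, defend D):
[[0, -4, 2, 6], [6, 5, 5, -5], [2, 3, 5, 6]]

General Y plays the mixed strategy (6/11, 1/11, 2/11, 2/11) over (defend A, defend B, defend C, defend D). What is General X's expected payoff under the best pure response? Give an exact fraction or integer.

route A: (0)·(6/11) + (-4)·(1/11) + (2)·(2/11) + (6)·(2/11) = 12/11.
route B: (6)·(6/11) + (5)·(1/11) + (5)·(2/11) + (-5)·(2/11) = 41/11.
route C: (2)·(6/11) + (3)·(1/11) + (5)·(2/11) + (6)·(2/11) = 37/11.
The best pure response is route B with expected payoff 41/11.

41/11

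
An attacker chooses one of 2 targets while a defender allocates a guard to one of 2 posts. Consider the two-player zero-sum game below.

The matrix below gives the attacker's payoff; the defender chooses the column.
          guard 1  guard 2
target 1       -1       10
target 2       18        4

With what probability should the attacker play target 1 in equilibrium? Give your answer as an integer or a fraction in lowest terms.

Row minima are -1 and 4, so the attacker's maximin is 4; column maxima are 18 and 10, so the defender's minimax is 10. These differ, so the equilibrium is in mixed strategies.
Let the attacker play target 1 with probability p. The defender is indifferent when −p + 18(1−p) = 10p + 4(1−p), giving p = 14/25.

14/25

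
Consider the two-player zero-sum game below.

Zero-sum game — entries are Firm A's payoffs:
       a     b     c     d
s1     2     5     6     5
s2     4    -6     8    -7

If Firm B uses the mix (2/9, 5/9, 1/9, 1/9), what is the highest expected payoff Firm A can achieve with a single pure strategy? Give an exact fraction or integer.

40/9

s1: (2)·(2/9) + (5)·(5/9) + (6)·(1/9) + (5)·(1/9) = 40/9.
s2: (4)·(2/9) + (-6)·(5/9) + (8)·(1/9) + (-7)·(1/9) = -7/3.
The best pure response is s1 with expected payoff 40/9.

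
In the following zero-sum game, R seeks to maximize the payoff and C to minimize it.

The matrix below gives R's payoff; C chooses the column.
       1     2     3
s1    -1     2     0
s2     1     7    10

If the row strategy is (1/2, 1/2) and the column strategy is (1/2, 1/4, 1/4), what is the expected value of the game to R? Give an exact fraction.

Against (1/2, 1/4, 1/4), each row's expected payoff is s1: 0; s2: 19/4.
Taking the (1/2, 1/2)-weighted average: (1/2)·(0) + (1/2)·(19/4) = 19/8.

19/8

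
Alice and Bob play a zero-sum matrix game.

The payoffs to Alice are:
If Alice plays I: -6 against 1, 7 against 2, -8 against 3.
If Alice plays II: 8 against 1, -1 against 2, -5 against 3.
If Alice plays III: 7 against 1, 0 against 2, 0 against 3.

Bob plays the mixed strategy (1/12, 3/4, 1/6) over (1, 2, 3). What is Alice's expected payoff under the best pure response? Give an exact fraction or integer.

41/12

I: (-6)·(1/12) + (7)·(3/4) + (-8)·(1/6) = 41/12.
II: (8)·(1/12) + (-1)·(3/4) + (-5)·(1/6) = -11/12.
III: (7)·(1/12) + (0)·(3/4) + (0)·(1/6) = 7/12.
The best pure response is I with expected payoff 41/12.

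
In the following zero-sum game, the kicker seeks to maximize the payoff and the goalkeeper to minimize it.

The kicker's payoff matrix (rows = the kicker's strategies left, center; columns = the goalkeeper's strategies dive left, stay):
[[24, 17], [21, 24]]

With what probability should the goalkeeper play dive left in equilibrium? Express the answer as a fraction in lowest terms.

Row minima are 17 and 21, so the kicker's maximin is 21; column maxima are 24 and 24, so the goalkeeper's minimax is 24. These differ, so the equilibrium is in mixed strategies.
Let the goalkeeper play dive left with probability q. The kicker is indifferent when 24q + 17(1−q) = 21q + 24(1−q), giving q = 7/10.

7/10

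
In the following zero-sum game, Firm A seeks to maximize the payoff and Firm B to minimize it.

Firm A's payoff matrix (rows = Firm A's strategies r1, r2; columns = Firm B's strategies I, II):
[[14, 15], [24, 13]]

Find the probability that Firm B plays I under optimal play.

1/6

Row minima are 14 and 13, so Firm A's maximin is 14; column maxima are 24 and 15, so Firm B's minimax is 15. These differ, so the equilibrium is in mixed strategies.
Let Firm B play I with probability q. Firm A is indifferent when 14q + 15(1−q) = 24q + 13(1−q), giving q = 1/6.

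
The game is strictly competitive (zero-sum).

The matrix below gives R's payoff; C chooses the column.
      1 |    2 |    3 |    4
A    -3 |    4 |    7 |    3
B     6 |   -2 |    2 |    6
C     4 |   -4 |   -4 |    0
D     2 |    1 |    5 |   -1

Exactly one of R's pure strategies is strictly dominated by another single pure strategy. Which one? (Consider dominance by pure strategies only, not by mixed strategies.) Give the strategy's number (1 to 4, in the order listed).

3

Compare C with B: 6 > 4, -2 > -4, 2 > -4, 6 > 0.
So B strictly dominates C for R; C is strictly dominated.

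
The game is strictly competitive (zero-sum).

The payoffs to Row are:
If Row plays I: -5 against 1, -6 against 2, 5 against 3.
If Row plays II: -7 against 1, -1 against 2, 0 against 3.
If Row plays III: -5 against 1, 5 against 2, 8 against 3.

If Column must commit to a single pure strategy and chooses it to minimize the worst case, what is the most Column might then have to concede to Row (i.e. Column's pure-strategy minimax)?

-5

The worst case (largest entry) in each column is 1: -5, 2: 5, 3: 8.
The best (smallest) of these is -5.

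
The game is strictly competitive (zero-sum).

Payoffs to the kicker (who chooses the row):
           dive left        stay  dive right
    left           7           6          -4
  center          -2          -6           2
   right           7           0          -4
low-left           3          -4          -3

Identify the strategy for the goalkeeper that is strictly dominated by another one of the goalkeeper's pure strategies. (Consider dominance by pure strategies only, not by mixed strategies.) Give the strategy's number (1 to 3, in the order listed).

The goalkeeper prefers columns that give the kicker less. Compare dive left with stay: 6 < 7, -6 < -2, 0 < 7, -4 < 3.
So stay strictly dominates dive left for the goalkeeper; dive left is strictly dominated.

1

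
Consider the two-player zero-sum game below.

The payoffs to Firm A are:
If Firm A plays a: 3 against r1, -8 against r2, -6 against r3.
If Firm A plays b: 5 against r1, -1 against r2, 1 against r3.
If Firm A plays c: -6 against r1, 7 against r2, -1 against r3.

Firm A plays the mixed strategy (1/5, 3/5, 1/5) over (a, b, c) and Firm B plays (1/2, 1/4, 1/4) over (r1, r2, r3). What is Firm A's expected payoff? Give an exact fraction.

Against (1/2, 1/4, 1/4), each row's expected payoff is a: -2; b: 5/2; c: -3/2.
Taking the (1/5, 3/5, 1/5)-weighted average: (1/5)·(-2) + (3/5)·(5/2) + (1/5)·(-3/2) = 4/5.

4/5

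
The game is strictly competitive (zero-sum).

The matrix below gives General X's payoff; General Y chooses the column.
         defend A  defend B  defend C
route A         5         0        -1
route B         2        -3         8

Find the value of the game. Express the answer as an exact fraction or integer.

-1/4

Column defend A is strictly dominated by defend B for General Y (it gives General X more in every row).
The remaining 2×2 game on (route A, route B) × (defend B, defend C) has no saddle point. Let General X play route A with probability p; indifference gives −3(1−p) = −p + 8(1−p), so p = 11/12.
Similarly General Y's optimal q on defend B is 3/4, and the value is 0·(3/4) + (-1)·(1/4) = -1/4.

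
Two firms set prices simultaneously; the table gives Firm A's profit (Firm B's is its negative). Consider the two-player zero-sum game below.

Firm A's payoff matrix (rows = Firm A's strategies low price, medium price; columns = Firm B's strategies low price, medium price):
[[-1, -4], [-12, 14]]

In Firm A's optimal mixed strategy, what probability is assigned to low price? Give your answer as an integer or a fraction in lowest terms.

Row minima are -4 and -12, so Firm A's maximin is -4; column maxima are -1 and 14, so Firm B's minimax is -1. These differ, so the equilibrium is in mixed strategies.
Let Firm A play low price with probability p. Firm B is indifferent when −p − 12(1−p) = −4p + 14(1−p), giving p = 26/29.

26/29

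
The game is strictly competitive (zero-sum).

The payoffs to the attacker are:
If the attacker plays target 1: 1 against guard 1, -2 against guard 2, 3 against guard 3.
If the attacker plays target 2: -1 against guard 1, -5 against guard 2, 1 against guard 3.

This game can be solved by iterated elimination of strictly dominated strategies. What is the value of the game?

-2

Row target 2 is strictly dominated by row target 1 (1>-1, -2>-5, 3>1); eliminate target 2.
Column guard 3 is strictly dominated by guard 1 for the defender (1<3); eliminate guard 3.
Column guard 1 is strictly dominated by guard 2 for the defender (-2<1); eliminate guard 1.
Only (target 1, guard 2) remains, with payoff -2.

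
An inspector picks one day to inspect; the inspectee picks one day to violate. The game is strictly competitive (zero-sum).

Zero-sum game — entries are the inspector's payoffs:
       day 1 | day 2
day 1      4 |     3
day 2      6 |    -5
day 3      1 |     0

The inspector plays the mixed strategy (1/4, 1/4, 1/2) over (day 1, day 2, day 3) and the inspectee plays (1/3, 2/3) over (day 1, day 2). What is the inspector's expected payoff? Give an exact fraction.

Against (1/3, 2/3), each row's expected payoff is day 1: 10/3; day 2: -4/3; day 3: 1/3.
Taking the (1/4, 1/4, 1/2)-weighted average: (1/4)·(10/3) + (1/4)·(-4/3) + (1/2)·(1/3) = 2/3.

2/3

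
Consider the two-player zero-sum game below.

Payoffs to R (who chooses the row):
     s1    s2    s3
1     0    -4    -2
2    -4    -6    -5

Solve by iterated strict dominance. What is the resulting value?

-4

Row 2 is strictly dominated by row 1 (0>-4, -4>-6, -2>-5); eliminate 2.
Column s1 is strictly dominated by s2 for C (-4<0); eliminate s1.
Column s3 is strictly dominated by s2 for C (-4<-2); eliminate s3.
Only (1, s2) remains, with payoff -4.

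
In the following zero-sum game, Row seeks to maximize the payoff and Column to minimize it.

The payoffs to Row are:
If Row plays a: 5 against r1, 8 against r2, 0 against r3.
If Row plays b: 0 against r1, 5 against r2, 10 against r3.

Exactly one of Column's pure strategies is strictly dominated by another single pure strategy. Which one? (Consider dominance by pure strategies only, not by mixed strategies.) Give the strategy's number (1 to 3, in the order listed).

2

Column prefers columns that give Row less. Compare r2 with r1: 5 < 8, 0 < 5.
So r1 strictly dominates r2 for Column; r2 is strictly dominated.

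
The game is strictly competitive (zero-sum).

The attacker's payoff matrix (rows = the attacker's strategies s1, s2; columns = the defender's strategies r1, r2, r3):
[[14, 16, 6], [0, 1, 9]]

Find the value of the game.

Column r2 is strictly dominated by r1 for the defender (it gives the attacker more in every row).
The remaining 2×2 game on (s1, s2) × (r1, r3) has no saddle point. Let the attacker play s1 with probability p; indifference gives 14p = 6p + 9(1−p), so p = 9/17.
Similarly the defender's optimal q on r1 is 3/17, and the value is 14·(3/17) + (6)·(14/17) = 126/17.

126/17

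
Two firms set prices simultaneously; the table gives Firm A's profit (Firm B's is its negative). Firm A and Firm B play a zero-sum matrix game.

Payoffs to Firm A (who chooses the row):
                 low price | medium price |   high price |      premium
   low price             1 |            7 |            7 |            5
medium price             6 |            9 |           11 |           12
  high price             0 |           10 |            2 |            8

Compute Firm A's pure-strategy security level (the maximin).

6

The worst-case payoff for each row is low price: 1, medium price: 6, high price: 0.
The best of these is 6.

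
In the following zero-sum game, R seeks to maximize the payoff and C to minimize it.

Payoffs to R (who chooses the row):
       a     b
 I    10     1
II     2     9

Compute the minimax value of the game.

11/2

Row minima are 1 and 2, so R's maximin is 2; column maxima are 10 and 9, so C's minimax is 9. These differ, so the equilibrium is in mixed strategies.
Let R play I with probability p. C is indifferent when 10p + 2(1−p) = p + 9(1−p), giving p = 7/16.
Let C play a with probability q. R is indifferent when 10q + (1−q) = 2q + 9(1−q), giving q = 1/2.
The value is 10·(1/2) + (1)·(1/2) = 11/2.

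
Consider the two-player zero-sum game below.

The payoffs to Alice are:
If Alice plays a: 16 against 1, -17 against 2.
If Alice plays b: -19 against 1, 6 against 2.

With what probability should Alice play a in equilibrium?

Row minima are -17 and -19, so Alice's maximin is -17; column maxima are 16 and 6, so Bob's minimax is 6. These differ, so the equilibrium is in mixed strategies.
Let Alice play a with probability p. Bob is indifferent when 16p − 19(1−p) = −17p + 6(1−p), giving p = 25/58.

25/58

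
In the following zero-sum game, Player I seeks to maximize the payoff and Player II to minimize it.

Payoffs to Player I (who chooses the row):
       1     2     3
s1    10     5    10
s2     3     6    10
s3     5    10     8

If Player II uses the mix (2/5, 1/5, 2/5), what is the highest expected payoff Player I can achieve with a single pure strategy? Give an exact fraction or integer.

9

s1: (10)·(2/5) + (5)·(1/5) + (10)·(2/5) = 9.
s2: (3)·(2/5) + (6)·(1/5) + (10)·(2/5) = 32/5.
s3: (5)·(2/5) + (10)·(1/5) + (8)·(2/5) = 36/5.
The best pure response is s1 with expected payoff 9.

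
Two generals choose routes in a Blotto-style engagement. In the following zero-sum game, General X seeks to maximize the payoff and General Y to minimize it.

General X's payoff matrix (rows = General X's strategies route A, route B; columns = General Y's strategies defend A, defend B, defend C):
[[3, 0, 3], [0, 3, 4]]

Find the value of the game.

3/2

Column defend C is strictly dominated by defend B for General Y (it gives General X more in every row).
The remaining 2×2 game on (route A, route B) × (defend A, defend B) has no saddle point. Let General X play route A with probability p; indifference gives 3p = 3(1−p), so p = 1/2.
Similarly General Y's optimal q on defend A is 1/2, and the value is 3·(1/2) + (0)·(1/2) = 3/2.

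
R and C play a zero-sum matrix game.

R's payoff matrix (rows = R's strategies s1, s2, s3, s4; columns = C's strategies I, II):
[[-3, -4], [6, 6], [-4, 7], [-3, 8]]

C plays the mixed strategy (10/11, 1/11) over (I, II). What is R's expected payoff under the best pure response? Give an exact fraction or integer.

6

s1: (-3)·(10/11) + (-4)·(1/11) = -34/11.
s2: (6)·(10/11) + (6)·(1/11) = 6.
s3: (-4)·(10/11) + (7)·(1/11) = -3.
s4: (-3)·(10/11) + (8)·(1/11) = -2.
The best pure response is s2 with expected payoff 6.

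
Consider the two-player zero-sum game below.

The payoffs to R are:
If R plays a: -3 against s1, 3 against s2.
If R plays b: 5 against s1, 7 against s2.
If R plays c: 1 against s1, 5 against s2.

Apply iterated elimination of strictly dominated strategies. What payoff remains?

5

Column s2 is strictly dominated by s1 for C (-3<3, 5<7, 1<5); eliminate s2.
Row a is strictly dominated by row b (5>-3); eliminate a.
Row c is strictly dominated by row b (5>1); eliminate c.
Only (b, s1) remains, with payoff 5.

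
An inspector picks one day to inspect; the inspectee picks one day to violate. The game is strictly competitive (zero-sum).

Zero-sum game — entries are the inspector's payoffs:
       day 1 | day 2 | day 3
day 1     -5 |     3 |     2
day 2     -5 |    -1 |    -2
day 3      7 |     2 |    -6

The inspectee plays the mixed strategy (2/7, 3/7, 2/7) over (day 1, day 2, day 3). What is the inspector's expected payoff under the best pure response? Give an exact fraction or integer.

day 1: (-5)·(2/7) + (3)·(3/7) + (2)·(2/7) = 3/7.
day 2: (-5)·(2/7) + (-1)·(3/7) + (-2)·(2/7) = -17/7.
day 3: (7)·(2/7) + (2)·(3/7) + (-6)·(2/7) = 8/7.
The best pure response is day 3 with expected payoff 8/7.

8/7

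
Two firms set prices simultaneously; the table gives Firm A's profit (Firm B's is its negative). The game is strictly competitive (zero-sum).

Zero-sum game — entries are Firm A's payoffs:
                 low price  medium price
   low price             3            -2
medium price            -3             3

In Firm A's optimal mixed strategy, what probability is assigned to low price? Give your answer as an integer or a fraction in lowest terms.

Row minima are -2 and -3, so Firm A's maximin is -2; column maxima are 3 and 3, so Firm B's minimax is 3. These differ, so the equilibrium is in mixed strategies.
Let Firm A play low price with probability p. Firm B is indifferent when 3p − 3(1−p) = −2p + 3(1−p), giving p = 6/11.

6/11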